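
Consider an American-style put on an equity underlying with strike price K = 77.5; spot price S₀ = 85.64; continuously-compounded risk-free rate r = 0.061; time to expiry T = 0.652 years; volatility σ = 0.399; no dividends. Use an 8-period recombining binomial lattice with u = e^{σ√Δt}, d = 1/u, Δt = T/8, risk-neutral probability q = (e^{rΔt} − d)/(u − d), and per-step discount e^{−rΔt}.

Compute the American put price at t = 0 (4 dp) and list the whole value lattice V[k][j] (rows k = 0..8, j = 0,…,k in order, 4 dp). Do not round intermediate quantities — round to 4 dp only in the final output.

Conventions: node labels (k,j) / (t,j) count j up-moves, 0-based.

Δt=0.08150  u=1.12065  d=0.89234  q=0.49338  discount=0.99504
step 8 (expiry): payoffs max(K−S,0) = 43.0712 34.2625 23.2001 9.3073 0.0000 0.0000 0.0000 0.0000 0.0000
k=7: (k=7,j=0): S=38.5826, K−S=38.9174, hold=38.5331 ⇒ V=38.9174 exercise | (k=7,j=1): S=48.4540, K−S=29.0460, hold=28.6616 ⇒ V=29.0460 exercise | (k=7,j=2): S=60.8511, K−S=16.6489, hold=16.2645 ⇒ V=16.6489 exercise | (k=7,j=3): S=76.4201, K−S=1.0799, hold=4.6918 ⇒ V=4.6918 continue | (k=7,j=4): S=95.9723, K−S=0.0000, hold=0.0000 ⇒ V=0.0000 continue | (k=7,j=5): S=120.5271, K−S=0.0000, hold=0.0000 ⇒ V=0.0000 continue | (k=7,j=6): S=151.3642, K−S=0.0000, hold=0.0000 ⇒ V=0.0000 continue | (k=7,j=7): S=190.0912, K−S=0.0000, hold=0.0000 ⇒ V=0.0000 continue
k=6: (k=6,j=0): S=43.2375, K−S=34.2625, hold=33.8782 ⇒ V=34.2625 exercise | (k=6,j=1): S=54.2999, K−S=23.2001, hold=22.8157 ⇒ V=23.2001 exercise | (k=6,j=2): S=68.1927, K−S=9.3073, hold=10.6962 ⇒ V=10.6962 continue | (k=6,j=3): S=85.6400, K−S=0.0000, hold=2.3652 ⇒ V=2.3652 continue | (k=6,j=4): S=107.5512, K−S=0.0000, hold=0.0000 ⇒ V=0.0000 continue | (k=6,j=5): S=135.0685, K−S=0.0000, hold=0.0000 ⇒ V=0.0000 continue | (k=6,j=6): S=169.6261, K−S=0.0000, hold=0.0000 ⇒ V=0.0000 continue
k=5: (k=5,j=0): S=48.4540, K−S=29.0460, hold=28.6616 ⇒ V=29.0460 exercise | (k=5,j=1): S=60.8511, K−S=16.6489, hold=16.9464 ⇒ V=16.9464 continue | (k=5,j=2): S=76.4201, K−S=1.0799, hold=6.5531 ⇒ V=6.5531 continue | (k=5,j=3): S=95.9723, K−S=0.0000, hold=1.1923 ⇒ V=1.1923 continue | (k=5,j=4): S=120.5271, K−S=0.0000, hold=0.0000 ⇒ V=0.0000 continue | (k=5,j=5): S=151.3642, K−S=0.0000, hold=0.0000 ⇒ V=0.0000 continue
k=4: (k=4,j=0): S=54.2999, K−S=23.2001, hold=22.9618 ⇒ V=23.2001 exercise | (k=4,j=1): S=68.1927, K−S=9.3073, hold=11.7599 ⇒ V=11.7599 continue | (k=4,j=2): S=85.6400, K−S=0.0000, hold=3.8888 ⇒ V=3.8888 continue | (k=4,j=3): S=107.5512, K−S=0.0000, hold=0.6010 ⇒ V=0.6010 continue | (k=4,j=4): S=135.0685, K−S=0.0000, hold=0.0000 ⇒ V=0.0000 continue
k=3: (k=3,j=0): S=60.8511, K−S=16.6489, hold=17.4686 ⇒ V=17.4686 continue | (k=3,j=1): S=76.4201, K−S=1.0799, hold=7.8374 ⇒ V=7.8374 continue | (k=3,j=2): S=95.9723, K−S=0.0000, hold=2.2554 ⇒ V=2.2554 continue | (k=3,j=3): S=120.5271, K−S=0.0000, hold=0.3030 ⇒ V=0.3030 continue
k=2: (k=2,j=0): S=68.1927, K−S=9.3073, hold=12.6537 ⇒ V=12.6537 continue | (k=2,j=1): S=85.6400, K−S=0.0000, hold=5.0581 ⇒ V=5.0581 continue | (k=2,j=2): S=107.5512, K−S=0.0000, hold=1.2857 ⇒ V=1.2857 continue
k=1: (k=1,j=0): S=76.4201, K−S=1.0799, hold=8.8620 ⇒ V=8.8620 continue | (k=1,j=1): S=95.9723, K−S=0.0000, hold=3.1810 ⇒ V=3.1810 continue
k=0: (k=0,j=0): S=85.6400, K−S=0.0000, hold=6.0290 ⇒ V=6.0290 continue

price = 6.0290
tree:
6.0290
8.8620 3.1810
12.6537 5.0581 1.2857
17.4686 7.8374 2.2554 0.3030
23.2001 11.7599 3.8888 0.6010 0.0000
29.0460 16.9464 6.5531 1.1923 0.0000 0.0000
34.2625 23.2001 10.6962 2.3652 0.0000 0.0000 0.0000
38.9174 29.0460 16.6489 4.6918 0.0000 0.0000 0.0000 0.0000
43.0712 34.2625 23.2001 9.3073 0.0000 0.0000 0.0000 0.0000 0.0000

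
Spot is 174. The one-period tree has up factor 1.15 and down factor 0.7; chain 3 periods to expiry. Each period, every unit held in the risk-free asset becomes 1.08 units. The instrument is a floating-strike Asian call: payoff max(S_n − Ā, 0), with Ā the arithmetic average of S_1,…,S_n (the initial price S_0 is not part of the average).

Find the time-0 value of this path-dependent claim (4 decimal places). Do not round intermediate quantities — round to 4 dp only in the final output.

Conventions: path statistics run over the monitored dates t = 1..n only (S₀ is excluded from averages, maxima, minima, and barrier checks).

price = 17.5520

Risk-neutral up-probability p* = (R−d)/(u−d) = (1.08−0.7)/(1.15−0.7) = 0.8444; the claim prices as the p*-weighted sum of path payoffs discounted by R^3.
Enumerate all 2^3 = 8 price paths (U = up ×1.15, D = down ×0.7); each path with k up-moves has probability p*^k·(1−p*)^(3−k).
DDD: Ā=88.9140, payoff=0.0000, prob=0.003764
UDD: Ā=146.0730, payoff=0.0000, prob=0.020433
DUD: Ā=119.9730, payoff=0.0000, prob=0.020433
UUD: Ā=197.0985, payoff=0.0000, prob=0.110925
DDU: Ā=101.7030, payoff=0.0000, prob=0.020433
UDU: Ā=167.0835, payoff=0.0000, prob=0.110925
DUU: Ā=140.9835, payoff=20.0970, prob=0.110925
UUU: Ā=231.6157, payoff=33.0165, prob=0.602162
Price = Σ prob·payoff / R^3 = 22.110528 / 1.259712 = 17.5520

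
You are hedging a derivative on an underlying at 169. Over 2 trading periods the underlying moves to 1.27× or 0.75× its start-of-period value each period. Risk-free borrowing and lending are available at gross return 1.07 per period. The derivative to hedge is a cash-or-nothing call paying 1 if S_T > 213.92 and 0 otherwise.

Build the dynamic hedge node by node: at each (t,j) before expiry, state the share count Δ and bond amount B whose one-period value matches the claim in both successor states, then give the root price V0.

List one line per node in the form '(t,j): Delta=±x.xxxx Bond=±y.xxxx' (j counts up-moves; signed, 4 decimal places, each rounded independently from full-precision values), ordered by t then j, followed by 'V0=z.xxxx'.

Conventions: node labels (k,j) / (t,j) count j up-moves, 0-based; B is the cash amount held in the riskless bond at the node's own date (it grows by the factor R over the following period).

(0,0): Delta=0.0065 Bond=-0.7752
(1,0): Delta=0.0000 Bond=0.0000
(1,1): Delta=0.0090 Bond=-1.3480
V0=0.3308

Risk-neutral probability p* = (R−d)/(u−d) = (1.07−0.75)/(1.27−0.75) = 0.6154.
Expiry values: V(2,0)=0.0000, V(2,1)=0.0000, V(2,2)=1.0000
  t=1,j=0: stock 126.7500 → up 160.9725 (V=0.0000), down 95.0625 (V=0.0000). Price 0.0000; hedge Δ=0.0000, bond B=0.0000.
  t=1,j=1: stock 214.6300 → up 272.5801 (V=1.0000), down 160.9725 (V=0.0000). Price 0.5751; hedge Δ=0.0090, bond B=-1.3480.
  t=0,j=0: stock 169.0000 → up 214.6300 (V=0.5751), down 126.7500 (V=0.0000). Price 0.3308; hedge Δ=0.0065, bond B=-0.7752.
As a check, the time-0 holding Δ(0,0)·S0 + B(0,0) comes to 0.3308 — exactly V0.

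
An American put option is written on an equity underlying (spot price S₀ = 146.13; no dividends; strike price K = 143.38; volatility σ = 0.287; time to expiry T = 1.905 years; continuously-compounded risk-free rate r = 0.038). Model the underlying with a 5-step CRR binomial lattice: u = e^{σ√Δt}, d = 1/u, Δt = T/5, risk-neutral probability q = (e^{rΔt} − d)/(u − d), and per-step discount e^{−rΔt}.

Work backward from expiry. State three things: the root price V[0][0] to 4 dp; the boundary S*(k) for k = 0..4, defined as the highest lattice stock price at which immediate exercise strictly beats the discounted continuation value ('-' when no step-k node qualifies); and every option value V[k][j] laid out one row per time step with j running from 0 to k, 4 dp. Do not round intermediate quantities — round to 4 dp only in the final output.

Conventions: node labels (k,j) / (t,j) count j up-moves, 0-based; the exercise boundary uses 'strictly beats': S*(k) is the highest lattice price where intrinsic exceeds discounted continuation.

params: Δt=0.38100 u=1.19381 d=0.83765 q=0.49677 e^(-rΔt)=0.98563
t_5 payoffs: 83.1157 57.4921 20.9738 0.0000 0.0000 0.0000
t_4: node(4,0) S=71.9442 payoff=71.4358 vs cont=69.3749 → 71.4358 [stop]  node(4,1) S=102.5340 payoff=40.8460 vs cont=38.7851 → 40.8460 [stop]  node(4,2) S=146.1300 payoff=0.0000 vs cont=10.4028 → 10.4028 [wait]  node(4,3) S=208.2625 payoff=0.0000 vs cont=0.0000 → 0.0000 [wait]  node(4,4) S=296.8129 payoff=0.0000 vs cont=0.0000 → 0.0000 [wait]  ⇒ S*(4)=102.5340
t_3: node(3,0) S=85.8879 payoff=57.4921 vs cont=55.4312 → 57.4921 [stop]  node(3,1) S=122.4062 payoff=20.9738 vs cont=25.3529 → 25.3529 [wait]  node(3,2) S=174.4517 payoff=0.0000 vs cont=5.1597 → 5.1597 [wait]  node(3,3) S=248.6262 payoff=0.0000 vs cont=0.0000 → 0.0000 [wait]  ⇒ S*(3)=85.8879
t_2: node(2,0) S=102.5340 payoff=40.8460 vs cont=40.9293 → 40.9293 [wait]  node(2,1) S=146.1300 payoff=0.0000 vs cont=15.1013 → 15.1013 [wait]  node(2,2) S=208.2625 payoff=0.0000 vs cont=2.5592 → 2.5592 [wait]  ⇒ S*(2)=-
t_1: node(1,0) S=122.4062 payoff=20.9738 vs cont=27.6947 → 27.6947 [wait]  node(1,1) S=174.4517 payoff=0.0000 vs cont=8.7432 → 8.7432 [wait]  ⇒ S*(1)=-
t_0: node(0,0) S=146.1300 payoff=0.0000 vs cont=18.0174 → 18.0174 [wait]  ⇒ S*(0)=-

price = 18.0174
boundary = - - - 85.8879 102.5340
tree:
18.0174
27.6947 8.7432
40.9293 15.1013 2.5592
57.4921 25.3529 5.1597 0.0000
71.4358 40.8460 10.4028 0.0000 0.0000
83.1157 57.4921 20.9738 0.0000 0.0000 0.0000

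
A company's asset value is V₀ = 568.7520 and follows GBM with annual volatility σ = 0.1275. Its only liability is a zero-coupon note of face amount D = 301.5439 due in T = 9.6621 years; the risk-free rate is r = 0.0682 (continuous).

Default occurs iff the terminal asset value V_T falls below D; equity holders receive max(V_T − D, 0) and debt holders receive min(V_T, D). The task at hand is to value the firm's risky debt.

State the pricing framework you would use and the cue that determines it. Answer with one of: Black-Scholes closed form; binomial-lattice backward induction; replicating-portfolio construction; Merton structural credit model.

Key observation: the question is about default risk generated by asset-value dynamics against a debt face of 301.5439 — the structural framework prices exactly that.

framework: Merton structural credit model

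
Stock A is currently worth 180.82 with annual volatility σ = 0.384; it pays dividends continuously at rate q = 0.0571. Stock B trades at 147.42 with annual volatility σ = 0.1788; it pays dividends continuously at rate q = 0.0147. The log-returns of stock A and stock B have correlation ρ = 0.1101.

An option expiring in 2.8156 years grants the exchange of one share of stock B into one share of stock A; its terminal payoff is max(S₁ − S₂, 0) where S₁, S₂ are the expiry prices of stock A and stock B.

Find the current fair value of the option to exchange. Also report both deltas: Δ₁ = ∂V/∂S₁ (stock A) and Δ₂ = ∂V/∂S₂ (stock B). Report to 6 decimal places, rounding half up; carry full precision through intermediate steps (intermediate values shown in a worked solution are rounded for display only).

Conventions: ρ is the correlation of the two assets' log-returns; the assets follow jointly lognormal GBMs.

exchange price = 45.874773
Δ1 = 0.578131
Δ2 = -0.397930

σ_eff = √(σ₁² + σ₂² − 2ρσ₁σ₂) = √(0.384² + 0.1788² − 2·0.1101·0.384·0.1788) = 0.405348
d₁ = (ln(S₁/S₂) + (q₂ − q₁ + σ_eff²/2)T) / (σ_eff√T) = (ln(180.82/147.42) + (0.0147 − 0.0571 + 0.082153)·2.8156) / 0.680163 = 0.464809
d₂ = d₁ − σ_eff√T = 0.464809 − 0.680163 = -0.215354
N(d₁) = 0.678966,  N(d₂) = 0.414746
V = S₁·e^{−q₁T}·N(d₁) − S₂·e^{−q₂T}·N(d₂) = 104.537606 − 58.662833 = 45.874773
Key observation: r never enters — measured in units of stock B, the claim is a call on S₁/S₂ struck at 1, so only the dividend yields and σ_eff matter.
Δ₁ = e^{−q₁T}·N(d₁) = 0.578131;  Δ₂ = −e^{−q₂T}·N(d₂) = -0.397930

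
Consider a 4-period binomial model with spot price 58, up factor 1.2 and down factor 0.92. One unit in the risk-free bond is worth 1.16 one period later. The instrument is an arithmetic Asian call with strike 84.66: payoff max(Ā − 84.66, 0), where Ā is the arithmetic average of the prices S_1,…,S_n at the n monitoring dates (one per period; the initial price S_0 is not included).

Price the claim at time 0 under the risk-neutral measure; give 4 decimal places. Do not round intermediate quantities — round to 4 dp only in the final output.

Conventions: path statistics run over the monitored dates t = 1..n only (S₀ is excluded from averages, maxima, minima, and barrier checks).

price = 2.6923

Under the martingale measure an up-move has probability p* = 0.8571; value the claim as the probability-weighted average of per-path payoffs, discounted 4 periods at R = 1.16.
Enumerate all 2^4 = 16 price paths (U = up ×1.2, D = down ×0.92); each path with k up-moves has probability p*^k·(1−p*)^(4−k).
DDDD: Ā=47.2915, payoff=0.0000, prob=0.000416
UDDD: Ā=61.6845, payoff=0.0000, prob=0.002499
DUDD: Ā=57.6245, payoff=0.0000, prob=0.002499
UUDD: Ā=75.1624, payoff=0.0000, prob=0.014994
DDUD: Ā=53.8893, payoff=0.0000, prob=0.002499
UDUD: Ā=70.2904, payoff=0.0000, prob=0.014994
DUUD: Ā=66.2304, payoff=0.0000, prob=0.014994
UUUD: Ā=86.3875, payoff=1.7275, prob=0.089963
DDDU: Ā=50.4529, payoff=0.0000, prob=0.002499
UDDU: Ā=65.8082, payoff=0.0000, prob=0.014994
DUDU: Ā=61.7482, payoff=0.0000, prob=0.014994
UUDU: Ā=80.5411, payoff=0.0000, prob=0.089963
DDUU: Ā=58.0130, payoff=0.0000, prob=0.014994
UDUU: Ā=75.6691, payoff=0.0000, prob=0.089963
DUUU: Ā=71.6091, payoff=0.0000, prob=0.089963
UUUU: Ā=93.4032, payoff=8.7432, prob=0.539775
Price = Σ prob·payoff / R^4 = 4.874774 / 1.810639 = 2.6923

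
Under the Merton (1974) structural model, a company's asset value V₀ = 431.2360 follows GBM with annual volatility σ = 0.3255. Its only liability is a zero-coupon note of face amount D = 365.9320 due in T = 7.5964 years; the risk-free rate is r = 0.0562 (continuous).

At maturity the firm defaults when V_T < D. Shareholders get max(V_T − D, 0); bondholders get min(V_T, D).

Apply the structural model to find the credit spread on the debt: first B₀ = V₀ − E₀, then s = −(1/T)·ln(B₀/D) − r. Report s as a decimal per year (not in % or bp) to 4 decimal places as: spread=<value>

Work the structural quantities from V₀ = 431.2360 against face 365.9320:
d₁ = [ln(V₀/D) + (r + σ²/2)T] / (σ√T)
   = [ln(431.2360/365.9320) + (0.0562 + 0.5·0.3255²)·7.5964] / (0.3255·√7.5964)
   = [0.164208 + 0.829338] / 0.897129 = 1.107473
d₂ = d₁ − σ√T = 1.107473 − 0.897129 = 0.210344
N(d₁) = 0.865955,  N(d₂) = 0.583300,  e^(−rT) = 0.652517
E₀ = V₀·N(d₁) − D·e^(−rT)·N(d₂)
   = 431.2360·0.865955 − 365.9320·0.652517·0.583300 = 234.152395
B₀ = V₀ − E₀ = 431.2360 − 234.152395 = 197.083605
spread = −(1/T)·ln(B₀/D) − r = −(1/7.5964)·ln(197.083605/365.9320) − 0.0562 = 0.02526220

spread=0.0253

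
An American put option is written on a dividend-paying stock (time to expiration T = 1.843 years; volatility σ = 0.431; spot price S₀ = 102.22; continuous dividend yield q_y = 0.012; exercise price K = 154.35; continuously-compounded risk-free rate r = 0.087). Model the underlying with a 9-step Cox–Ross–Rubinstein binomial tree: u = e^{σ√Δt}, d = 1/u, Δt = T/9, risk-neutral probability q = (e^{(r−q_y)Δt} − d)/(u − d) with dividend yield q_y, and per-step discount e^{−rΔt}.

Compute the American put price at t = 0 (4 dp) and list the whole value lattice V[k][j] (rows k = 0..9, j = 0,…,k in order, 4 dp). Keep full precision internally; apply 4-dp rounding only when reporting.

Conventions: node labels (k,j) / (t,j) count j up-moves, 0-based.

price = 54.0680
tree:
54.0680
70.2430 39.2682
85.1465 53.2914 26.1586
97.4091 70.2430 37.6575 15.1876
107.4988 85.1465 52.4279 23.7138 6.8987
115.8007 97.4091 70.2430 35.8664 11.9750 1.8851
122.6315 107.4988 85.1465 52.1300 20.3081 3.7688 0.0000
128.2519 115.8007 97.4091 70.2430 33.3379 7.5347 0.0000 0.0000
132.8764 122.6315 107.4988 85.1465 52.1300 15.0638 0.0000 0.0000 0.0000
136.6814 128.2519 115.8007 97.4091 70.2430 30.1162 0.0000 0.0000 0.0000 0.0000

Δt=0.20478, u=1.21536, d=0.82280, q=0.49082, disc=e^(-rΔt)=0.98234
k=9 terminal: V=max(K-S,0) → 136.6814 128.2519 115.8007 97.4091 70.2430 30.1162 0.0000 0.0000 0.0000 0.0000
k=8: j=0 S=21.4736 intr=132.8764 cont=130.2036 V=132.8764[EX]; j=1 S=31.7185 intr=122.6315 cont=119.9838 V=122.6315[EX]; j=2 S=46.8512 intr=107.4988 cont=104.8883 V=107.4988[EX]; j=3 S=69.2035 intr=85.1465 cont=82.5908 V=85.1465[EX]; j=4 S=102.2200 intr=52.1300 cont=49.6554 V=52.1300[EX]; j=5 S=150.9884 intr=3.3616 cont=15.0638 V=15.0638[hold]; j=6 S=223.0238 intr=0.0000 cont=0.0000 V=0.0000[hold]; j=7 S=329.4267 intr=0.0000 cont=0.0000 V=0.0000[hold]; j=8 S=486.5936 intr=0.0000 cont=0.0000 V=0.0000[hold]
k=7: j=0 S=26.0981 intr=128.2519 cont=125.5904 V=128.2519[EX]; j=1 S=38.5493 intr=115.8007 cont=113.1698 V=115.8007[EX]; j=2 S=56.9409 intr=97.4091 cont=94.8233 V=97.4091[EX]; j=3 S=84.1070 intr=70.2430 cont=67.7239 V=70.2430[EX]; j=4 S=124.2338 intr=30.1162 cont=33.3379 V=33.3379[hold]; j=5 S=183.5048 intr=0.0000 cont=7.5347 V=7.5347[hold]; j=6 S=271.0535 intr=0.0000 cont=0.0000 V=0.0000[hold]; j=7 S=400.3710 intr=0.0000 cont=0.0000 V=0.0000[hold]
k=6: j=0 S=31.7185 intr=122.6315 cont=119.9838 V=122.6315[EX]; j=1 S=46.8512 intr=107.4988 cont=104.8883 V=107.4988[EX]; j=2 S=69.2035 intr=85.1465 cont=82.5908 V=85.1465[EX]; j=3 S=102.2200 intr=52.1300 cont=51.2087 V=52.1300[EX]; j=4 S=150.9884 intr=3.3616 cont=20.3081 V=20.3081[hold]; j=5 S=223.0238 intr=0.0000 cont=3.7688 V=3.7688[hold]; j=6 S=329.4267 intr=0.0000 cont=0.0000 V=0.0000[hold]
k=5: j=0 S=38.5493 intr=115.8007 cont=113.1698 V=115.8007[EX]; j=1 S=56.9409 intr=97.4091 cont=94.8233 V=97.4091[EX]; j=2 S=84.1070 intr=70.2430 cont=67.7239 V=70.2430[EX]; j=3 S=124.2338 intr=30.1162 cont=35.8664 V=35.8664[hold]; j=4 S=183.5048 intr=0.0000 cont=11.9750 V=11.9750[hold]; j=5 S=271.0535 intr=0.0000 cont=1.8851 V=1.8851[hold]
k=4: j=0 S=46.8512 intr=107.4988 cont=104.8883 V=107.4988[EX]; j=1 S=69.2035 intr=85.1465 cont=82.5908 V=85.1465[EX]; j=2 S=102.2200 intr=52.1300 cont=52.4279 V=52.4279[hold]; j=3 S=150.9884 intr=3.3616 cont=23.7138 V=23.7138[hold]; j=4 S=223.0238 intr=0.0000 cont=6.8987 V=6.8987[hold]
k=3: j=0 S=56.9409 intr=97.4091 cont=94.8233 V=97.4091[EX]; j=1 S=84.1070 intr=70.2430 cont=67.8676 V=70.2430[EX]; j=2 S=124.2338 intr=30.1162 cont=37.6575 V=37.6575[hold]; j=3 S=183.5048 intr=0.0000 cont=15.1876 V=15.1876[hold]
k=2: j=0 S=69.2035 intr=85.1465 cont=82.5908 V=85.1465[EX]; j=1 S=102.2200 intr=52.1300 cont=53.2914 V=53.2914[hold]; j=2 S=150.9884 intr=3.3616 cont=26.1586 V=26.1586[hold]
k=1: j=0 S=84.1070 intr=70.2430 cont=68.2839 V=70.2430[EX]; j=1 S=124.2338 intr=30.1162 cont=39.2682 V=39.2682[hold]
k=0: j=0 S=102.2200 intr=52.1300 cont=54.0680 V=54.0680[hold]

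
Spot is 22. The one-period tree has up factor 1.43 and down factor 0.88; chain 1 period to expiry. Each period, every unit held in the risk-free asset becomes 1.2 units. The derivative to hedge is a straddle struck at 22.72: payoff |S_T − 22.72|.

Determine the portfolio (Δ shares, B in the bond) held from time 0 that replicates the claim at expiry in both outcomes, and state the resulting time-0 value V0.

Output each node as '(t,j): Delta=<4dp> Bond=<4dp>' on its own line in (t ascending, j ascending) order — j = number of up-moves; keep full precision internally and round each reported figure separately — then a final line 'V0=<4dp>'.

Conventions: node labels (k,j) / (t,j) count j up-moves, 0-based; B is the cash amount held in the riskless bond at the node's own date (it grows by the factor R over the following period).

Since d<R<u, set p* = (R−d)/(u−d) = 0.5818; price each node as the discounted p*-expectation of its children.
Terminal payoffs: V(1,0)=3.3600, V(1,1)=8.7400
Node (0,0) S=22.0000: V=(p*·8.7400+(1−p*)·3.3600)/1.2=5.4085; Δ=(8.7400−3.3600)/(31.4600−19.3600)=0.4446; B=V−Δ·S=-4.3733
As a check, the time-0 holding Δ(0,0)·S0 + B(0,0) comes to 5.4085 — exactly V0.

(0,0): Delta=0.4446 Bond=-4.3733
V0=5.4085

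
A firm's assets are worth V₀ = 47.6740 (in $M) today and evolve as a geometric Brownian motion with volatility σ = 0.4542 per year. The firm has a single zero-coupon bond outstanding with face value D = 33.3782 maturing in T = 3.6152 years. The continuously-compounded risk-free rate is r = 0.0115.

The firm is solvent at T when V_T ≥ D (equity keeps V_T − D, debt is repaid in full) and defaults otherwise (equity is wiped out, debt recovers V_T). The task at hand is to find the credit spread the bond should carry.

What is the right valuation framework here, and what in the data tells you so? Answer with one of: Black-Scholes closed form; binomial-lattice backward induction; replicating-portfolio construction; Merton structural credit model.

framework: Merton structural credit model

Key observation: the question is about default risk generated by asset-value dynamics against a debt face of 33.3782 — the structural framework prices exactly that.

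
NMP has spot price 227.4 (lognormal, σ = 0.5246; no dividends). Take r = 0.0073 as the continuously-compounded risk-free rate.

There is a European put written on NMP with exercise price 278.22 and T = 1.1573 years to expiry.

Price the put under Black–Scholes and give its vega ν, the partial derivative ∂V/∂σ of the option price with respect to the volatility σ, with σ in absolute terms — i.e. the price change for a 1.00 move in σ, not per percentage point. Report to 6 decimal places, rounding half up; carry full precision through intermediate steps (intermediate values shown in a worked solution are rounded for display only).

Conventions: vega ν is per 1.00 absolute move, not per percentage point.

σ√T = 0.5246·√1.1573 = 0.564354
d₁ = (ln(S/K) + (r+σ²/2)T) / (σ√T) = (ln(227.4/278.22) + (0.0073+0.5246²/2)·1.1573) / 0.564354 = (-0.201702 + 0.167696) / 0.564354 = -0.060256
d₂ = d₁ − σ√T = -0.060256 − 0.564354 = -0.624610
e^{−rT} = 0.991587
N(−d₁) = 0.524024,  N(−d₂) = 0.733886
Put price V = K·e^{−rT}·N(−d₂) − S·N(−d₁) = 202.464155 − 119.163109 = 83.301046
φ(d₁) = (1/√(2π))·e^{−d₁²/2} = 0.398219
ν = S·φ(d₁)·√T = 97.417074

price = 83.301046
ν = 97.417074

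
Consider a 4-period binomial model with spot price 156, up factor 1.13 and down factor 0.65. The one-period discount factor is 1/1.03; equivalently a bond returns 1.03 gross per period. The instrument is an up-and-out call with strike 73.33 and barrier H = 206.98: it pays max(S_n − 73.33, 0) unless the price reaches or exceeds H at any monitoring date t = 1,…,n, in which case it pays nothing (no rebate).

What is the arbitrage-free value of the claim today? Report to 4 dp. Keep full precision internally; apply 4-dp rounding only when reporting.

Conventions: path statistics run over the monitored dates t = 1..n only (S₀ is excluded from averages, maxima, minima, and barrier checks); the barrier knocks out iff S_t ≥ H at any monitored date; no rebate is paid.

No-arbitrage gives p* = (R−d)/(u−d) = 0.7917: enumerate every path, weight its payoff by its p*-probability, and discount by R^4.
Enumerate all 2^4 = 16 price paths (U = up ×1.13, D = down ×0.65); each path with k up-moves has probability p*^k·(1−p*)^(4−k).
DDDD: M=101.4000, payoff=0.0000, prob=0.001884
UDDD: M=176.2800, payoff=0.0000, prob=0.007158
DUDD: M=114.5820, payoff=0.0000, prob=0.007158
UUDD: M=199.1964, payoff=10.8305, prob=0.027202
DDUD: M=101.4000, payoff=0.0000, prob=0.007158
UDUD: M=176.2800, payoff=10.8305, prob=0.027202
DUUD: M=129.4777, payoff=10.8305, prob=0.027202
UUUD: M=225.0919, payoff=0.0000, prob=0.103368
DDDU: M=101.4000, payoff=0.0000, prob=0.007158
UDDU: M=176.2800, payoff=10.8305, prob=0.027202
DUDU: M=114.5820, payoff=10.8305, prob=0.027202
UUDU: M=199.1964, payoff=72.9798, prob=0.103368
DDUU: M=101.4000, payoff=10.8305, prob=0.027202
UDUU: M=176.2800, payoff=72.9798, prob=0.103368
DUUU: M=146.3098, payoff=72.9798, prob=0.103368
UUUU: M=254.3539, payoff=0.0000, prob=0.392798
Price = Σ prob·payoff / R^4 = 24.398970 / 1.125509 = 21.6782

price = 21.6782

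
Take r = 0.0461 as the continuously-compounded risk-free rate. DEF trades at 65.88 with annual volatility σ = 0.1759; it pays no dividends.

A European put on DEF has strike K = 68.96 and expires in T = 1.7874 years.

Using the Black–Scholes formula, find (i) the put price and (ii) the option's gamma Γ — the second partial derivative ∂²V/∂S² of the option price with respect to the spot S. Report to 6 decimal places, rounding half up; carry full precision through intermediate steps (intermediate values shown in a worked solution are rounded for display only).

price = 4.941449
Γ = 0.024804

σ√T = 0.1759·√1.7874 = 0.235167
d₁ = (ln(S/K) + (r+σ²/2)T) / (σ√T) = (ln(65.88/68.96) + (0.0461+0.1759²/2)·1.7874) / 0.235167 = (-0.045692 + 0.110051) / 0.235167 = 0.273674
d₂ = d₁ − σ√T = 0.273674 − 0.235167 = 0.038507
e^{−rT} = 0.920904
N(−d₁) = 0.392167,  N(−d₂) = 0.484642
Put price V = K·e^{−rT}·N(−d₂) − S·N(−d₁) = 30.777441 − 25.835992 = 4.941449
φ(d₁) = (1/√(2π))·e^{−d₁²/2} = 0.384279
Γ = φ(d₁) / (S·σ·√T) = 0.024804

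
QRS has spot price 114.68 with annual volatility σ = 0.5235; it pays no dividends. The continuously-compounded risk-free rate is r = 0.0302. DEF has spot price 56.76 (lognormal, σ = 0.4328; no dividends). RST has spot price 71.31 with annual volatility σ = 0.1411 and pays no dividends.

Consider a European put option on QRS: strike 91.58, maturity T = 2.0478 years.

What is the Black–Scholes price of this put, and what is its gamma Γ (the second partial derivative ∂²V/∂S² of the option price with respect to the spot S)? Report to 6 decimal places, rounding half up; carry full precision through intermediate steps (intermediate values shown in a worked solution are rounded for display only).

σ√T = 0.5235·√2.0478 = 0.749136
d₁ = (ln(S/K) + (r+σ²/2)T) / (σ√T) = (ln(114.68/91.58) + (0.0302+0.5235²/2)·2.0478) / 0.749136 = (0.224933 + 0.342446) / 0.749136 = 0.757377
d₂ = d₁ − σ√T = 0.757377 − 0.749136 = 0.008242
e^{−rT} = 0.940030
N(−d₁) = 0.224412,  N(−d₂) = 0.496712
Put price V = K·e^{−rT}·N(−d₂) − S·N(−d₁) = 42.760918 − 25.735556 = 17.025361
φ(d₁) = (1/√(2π))·e^{−d₁²/2} = 0.299468
Γ = φ(d₁) / (S·σ·√T) = 0.003486

price = 17.025361
Γ = 0.003486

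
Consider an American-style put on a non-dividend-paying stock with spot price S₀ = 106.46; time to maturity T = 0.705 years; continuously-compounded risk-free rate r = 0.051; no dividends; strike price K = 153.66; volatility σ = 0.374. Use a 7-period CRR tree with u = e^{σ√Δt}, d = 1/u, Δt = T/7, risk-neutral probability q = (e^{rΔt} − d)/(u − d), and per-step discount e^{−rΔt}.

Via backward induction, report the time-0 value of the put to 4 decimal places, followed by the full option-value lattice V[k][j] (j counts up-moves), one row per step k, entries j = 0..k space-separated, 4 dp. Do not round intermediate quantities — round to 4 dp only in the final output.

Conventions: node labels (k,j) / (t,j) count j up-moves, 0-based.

price = 47.3345
tree:
47.3345
59.1148 35.6668
69.6960 47.2000 24.1320
79.0931 59.1148 34.5723 13.6051
87.4384 69.6960 47.2000 21.8960 5.1870
94.8498 79.0931 59.1148 33.7837 9.8512 0.4255
101.4317 87.4384 69.6960 47.2000 18.6767 0.8419 0.0000
107.2770 94.8498 79.0931 59.1148 33.7837 1.6659 0.0000 0.0000

params: Δt=0.10071 u=1.12602 d=0.88808 q=0.49200 e^(-rΔt)=0.99488
t_7 payoffs: 107.2770 94.8498 79.0931 59.1148 33.7837 1.6659 0.0000 0.0000
k=6: node(6,0) S=52.2283 payoff=101.4317 vs cont=100.6445 → 101.4317 [stop]  node(6,1) S=66.2216 payoff=87.4384 vs cont=86.6512 → 87.4384 [stop]  node(6,2) S=83.9640 payoff=69.6960 vs cont=68.9088 → 69.6960 [stop]  node(6,3) S=106.4600 payoff=47.2000 vs cont=46.4128 → 47.2000 [stop]  node(6,4) S=134.9833 payoff=18.6767 vs cont=17.8895 → 18.6767 [stop]  node(6,5) S=171.1487 payoff=0.0000 vs cont=0.8419 → 0.8419 [wait]  node(6,6) S=217.0037 payoff=0.0000 vs cont=0.0000 → 0.0000 [wait]
k=5: node(5,0) S=58.8102 payoff=94.8498 vs cont=94.0626 → 94.8498 [stop]  node(5,1) S=74.5669 payoff=79.0931 vs cont=78.3058 → 79.0931 [stop]  node(5,2) S=94.5452 payoff=59.1148 vs cont=58.3275 → 59.1148 [stop]  node(5,3) S=119.8763 payoff=33.7837 vs cont=32.9965 → 33.7837 [stop]  node(5,4) S=151.9941 payoff=1.6659 vs cont=9.8512 → 9.8512 [wait]  node(5,5) S=192.7171 payoff=0.0000 vs cont=0.4255 → 0.4255 [wait]
k=4: node(4,0) S=66.2216 payoff=87.4384 vs cont=86.6512 → 87.4384 [stop]  node(4,1) S=83.9640 payoff=69.6960 vs cont=68.9088 → 69.6960 [stop]  node(4,2) S=106.4600 payoff=47.2000 vs cont=46.4128 → 47.2000 [stop]  node(4,3) S=134.9833 payoff=18.6767 vs cont=21.8960 → 21.8960 [wait]  node(4,4) S=171.1487 payoff=0.0000 vs cont=5.1870 → 5.1870 [wait]
k=3: node(3,0) S=74.5669 payoff=79.0931 vs cont=78.3058 → 79.0931 [stop]  node(3,1) S=94.5452 payoff=59.1148 vs cont=58.3275 → 59.1148 [stop]  node(3,2) S=119.8763 payoff=33.7837 vs cont=34.5723 → 34.5723 [wait]  node(3,3) S=151.9941 payoff=1.6659 vs cont=13.6051 → 13.6051 [wait]
k=2: node(2,0) S=83.9640 payoff=69.6960 vs cont=68.9088 → 69.6960 [stop]  node(2,1) S=106.4600 payoff=47.2000 vs cont=46.7988 → 47.2000 [stop]  node(2,2) S=134.9833 payoff=18.6767 vs cont=24.1320 → 24.1320 [wait]
k=1: node(1,0) S=94.5452 payoff=59.1148 vs cont=58.3275 → 59.1148 [stop]  node(1,1) S=119.8763 payoff=33.7837 vs cont=35.6668 → 35.6668 [wait]
k=0: node(0,0) S=106.4600 payoff=47.2000 vs cont=47.3345 → 47.3345 [wait]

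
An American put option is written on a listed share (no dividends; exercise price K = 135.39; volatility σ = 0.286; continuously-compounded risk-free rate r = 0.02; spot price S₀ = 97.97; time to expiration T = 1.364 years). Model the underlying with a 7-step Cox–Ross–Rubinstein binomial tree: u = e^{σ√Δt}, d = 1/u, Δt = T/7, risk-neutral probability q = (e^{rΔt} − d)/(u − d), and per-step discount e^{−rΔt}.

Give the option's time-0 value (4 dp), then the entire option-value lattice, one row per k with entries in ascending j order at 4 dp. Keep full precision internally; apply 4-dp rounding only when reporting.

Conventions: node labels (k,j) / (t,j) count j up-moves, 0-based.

price = 39.0062
tree:
39.0062
49.0396 28.6200
59.2811 38.2160 18.6165
68.3079 49.0396 26.9808 9.8460
76.2641 59.2811 37.4200 16.0648 3.2930
83.2766 68.3079 49.0396 25.2431 6.4055 0.0000
89.4575 76.2641 59.2811 37.4200 12.4599 0.0000 0.0000
94.9052 83.2766 68.3079 49.0396 24.2368 0.0000 0.0000 0.0000

Δt=0.19486  u=1.13456  d=0.88140  q=0.48390  discount=0.99611
step 7 (expiry): payoffs max(K−S,0) = 94.9052 83.2766 68.3079 49.0396 24.2368 0.0000 0.0000 0.0000
k=6: (k=6,j=0): S=45.9325, K−S=89.4575, hold=88.9309 ⇒ V=89.4575 exercise | (k=6,j=1): S=59.1259, K−S=76.2641, hold=75.7375 ⇒ V=76.2641 exercise | (k=6,j=2): S=76.1089, K−S=59.2811, hold=58.7545 ⇒ V=59.2811 exercise | (k=6,j=3): S=97.9700, K−S=37.4200, hold=36.8934 ⇒ V=37.4200 exercise | (k=6,j=4): S=126.1103, K−S=9.2797, hold=12.4599 ⇒ V=12.4599 continue | (k=6,j=5): S=162.3335, K−S=0.0000, hold=0.0000 ⇒ V=0.0000 continue | (k=6,j=6): S=208.9612, K−S=0.0000, hold=0.0000 ⇒ V=0.0000 continue
k=5: (k=5,j=0): S=52.1134, K−S=83.2766, hold=82.7500 ⇒ V=83.2766 exercise | (k=5,j=1): S=67.0821, K−S=68.3079, hold=67.7813 ⇒ V=68.3079 exercise | (k=5,j=2): S=86.3504, K−S=49.0396, hold=48.5130 ⇒ V=49.0396 exercise | (k=5,j=3): S=111.1532, K−S=24.2368, hold=25.2431 ⇒ V=25.2431 continue | (k=5,j=4): S=143.0802, K−S=0.0000, hold=6.4055 ⇒ V=6.4055 continue | (k=5,j=5): S=184.1777, K−S=0.0000, hold=0.0000 ⇒ V=0.0000 continue
k=4: (k=4,j=0): S=59.1259, K−S=76.2641, hold=75.7375 ⇒ V=76.2641 exercise | (k=4,j=1): S=76.1089, K−S=59.2811, hold=58.7545 ⇒ V=59.2811 exercise | (k=4,j=2): S=97.9700, K−S=37.4200, hold=37.3785 ⇒ V=37.4200 exercise | (k=4,j=3): S=126.1103, K−S=9.2797, hold=16.0648 ⇒ V=16.0648 continue | (k=4,j=4): S=162.3335, K−S=0.0000, hold=3.2930 ⇒ V=3.2930 continue
k=3: (k=3,j=0): S=67.0821, K−S=68.3079, hold=67.7813 ⇒ V=68.3079 exercise | (k=3,j=1): S=86.3504, K−S=49.0396, hold=48.5130 ⇒ V=49.0396 exercise | (k=3,j=2): S=111.1532, K−S=24.2368, hold=26.9808 ⇒ V=26.9808 continue | (k=3,j=3): S=143.0802, K−S=0.0000, hold=9.8460 ⇒ V=9.8460 continue
k=2: (k=2,j=0): S=76.1089, K−S=59.2811, hold=58.7545 ⇒ V=59.2811 exercise | (k=2,j=1): S=97.9700, K−S=37.4200, hold=38.2160 ⇒ V=38.2160 continue | (k=2,j=2): S=126.1103, K−S=9.2797, hold=18.6165 ⇒ V=18.6165 continue
k=1: (k=1,j=0): S=86.3504, K−S=49.0396, hold=48.8967 ⇒ V=49.0396 exercise | (k=1,j=1): S=111.1532, K−S=24.2368, hold=28.6200 ⇒ V=28.6200 continue
k=0: (k=0,j=0): S=97.9700, K−S=37.4200, hold=39.0062 ⇒ V=39.0062 continue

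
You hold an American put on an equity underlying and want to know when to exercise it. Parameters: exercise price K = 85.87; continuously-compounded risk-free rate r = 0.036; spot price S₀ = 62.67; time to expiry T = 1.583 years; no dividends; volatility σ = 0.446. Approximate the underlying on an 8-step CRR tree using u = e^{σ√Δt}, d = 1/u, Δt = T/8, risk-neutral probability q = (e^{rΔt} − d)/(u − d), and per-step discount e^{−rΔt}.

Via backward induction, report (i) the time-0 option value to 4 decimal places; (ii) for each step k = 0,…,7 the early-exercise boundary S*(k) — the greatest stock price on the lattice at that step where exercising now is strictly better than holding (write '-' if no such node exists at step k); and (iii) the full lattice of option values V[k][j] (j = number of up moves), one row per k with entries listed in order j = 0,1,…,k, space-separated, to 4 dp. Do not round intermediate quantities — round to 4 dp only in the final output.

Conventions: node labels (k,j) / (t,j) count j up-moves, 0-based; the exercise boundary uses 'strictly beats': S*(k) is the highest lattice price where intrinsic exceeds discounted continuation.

Δt=0.19787  u=1.21944  d=0.82005  q=0.46846  discount=0.99290
step 8 (expiry): payoffs max(K−S,0) = 73.0536 66.8115 57.5292 43.7260 23.2000 0.0000 0.0000 0.0000 0.0000
step 7: (k=7,j=0): S=15.6289, K−S=70.2411, hold=69.6316 ⇒ V=70.2411 exercise | (k=7,j=1): S=23.2408, K−S=62.6292, hold=62.0197 ⇒ V=62.6292 exercise | (k=7,j=2): S=34.5601, K−S=51.3099, hold=50.7004 ⇒ V=51.3099 exercise | (k=7,j=3): S=51.3923, K−S=34.4777, hold=33.8682 ⇒ V=34.4777 exercise | (k=7,j=4): S=76.4225, K−S=9.4475, hold=12.2441 ⇒ V=12.2441 continue | (k=7,j=5): S=113.6436, K−S=0.0000, hold=0.0000 ⇒ V=0.0000 continue | (k=7,j=6): S=168.9929, K−S=0.0000, hold=0.0000 ⇒ V=0.0000 continue | (k=7,j=7): S=251.2998, K−S=0.0000, hold=0.0000 ⇒ V=0.0000 continue  boundary S*=51.3923
step 6: (k=6,j=0): S=19.0585, K−S=66.8115, hold=66.2020 ⇒ V=66.8115 exercise | (k=6,j=1): S=28.3408, K−S=57.5292, hold=56.9196 ⇒ V=57.5292 exercise | (k=6,j=2): S=42.1440, K−S=43.7260, hold=43.1164 ⇒ V=43.7260 exercise | (k=6,j=3): S=62.6700, K−S=23.2000, hold=23.8913 ⇒ V=23.8913 continue | (k=6,j=4): S=93.1930, K−S=0.0000, hold=6.4620 ⇒ V=6.4620 continue | (k=6,j=5): S=138.5820, K−S=0.0000, hold=0.0000 ⇒ V=0.0000 continue | (k=6,j=6): S=206.0774, K−S=0.0000, hold=0.0000 ⇒ V=0.0000 continue  boundary S*=42.1440
step 5: (k=5,j=0): S=23.2408, K−S=62.6292, hold=62.0197 ⇒ V=62.6292 exercise | (k=5,j=1): S=34.5601, K−S=51.3099, hold=50.7004 ⇒ V=51.3099 exercise | (k=5,j=2): S=51.3923, K−S=34.4777, hold=34.1898 ⇒ V=34.4777 exercise | (k=5,j=3): S=76.4225, K−S=9.4475, hold=15.6147 ⇒ V=15.6147 continue | (k=5,j=4): S=113.6436, K−S=0.0000, hold=3.4104 ⇒ V=3.4104 continue | (k=5,j=5): S=168.9929, K−S=0.0000, hold=0.0000 ⇒ V=0.0000 continue  boundary S*=51.3923
step 4: (k=4,j=0): S=28.3408, K−S=57.5292, hold=56.9196 ⇒ V=57.5292 exercise | (k=4,j=1): S=42.1440, K−S=43.7260, hold=43.1164 ⇒ V=43.7260 exercise | (k=4,j=2): S=62.6700, K−S=23.2000, hold=25.4591 ⇒ V=25.4591 continue | (k=4,j=3): S=93.1930, K−S=0.0000, hold=9.8272 ⇒ V=9.8272 continue | (k=4,j=4): S=138.5820, K−S=0.0000, hold=1.7999 ⇒ V=1.7999 continue  boundary S*=42.1440
step 3: (k=3,j=0): S=34.5601, K−S=51.3099, hold=50.7004 ⇒ V=51.3099 exercise | (k=3,j=1): S=51.3923, K−S=34.4777, hold=34.9190 ⇒ V=34.9190 continue | (k=3,j=2): S=76.4225, K−S=9.4475, hold=18.0074 ⇒ V=18.0074 continue | (k=3,j=3): S=113.6436, K−S=0.0000, hold=6.0237 ⇒ V=6.0237 continue  boundary S*=34.5601
step 2: (k=2,j=0): S=42.1440, K−S=43.7260, hold=43.3217 ⇒ V=43.7260 exercise | (k=2,j=1): S=62.6700, K−S=23.2000, hold=26.8049 ⇒ V=26.8049 continue | (k=2,j=2): S=93.1930, K−S=0.0000, hold=12.3055 ⇒ V=12.3055 continue  boundary S*=42.1440
step 1: (k=1,j=0): S=51.3923, K−S=34.4777, hold=35.5450 ⇒ V=35.5450 continue | (k=1,j=1): S=76.4225, K−S=9.4475, hold=19.8704 ⇒ V=19.8704 continue  boundary S*=-
step 0: (k=0,j=0): S=62.6700, K−S=23.2000, hold=28.0019 ⇒ V=28.0019 continue  boundary S*=-

price = 28.0019
boundary = - - 42.1440 34.5601 42.1440 51.3923 42.1440 51.3923
tree:
28.0019
35.5450 19.8704
43.7260 26.8049 12.3055
51.3099 34.9190 18.0074 6.0237
57.5292 43.7260 25.4591 9.8272 1.7999
62.6292 51.3099 34.4777 15.6147 3.4104 0.0000
66.8115 57.5292 43.7260 23.8913 6.4620 0.0000 0.0000
70.2411 62.6292 51.3099 34.4777 12.2441 0.0000 0.0000 0.0000
73.0536 66.8115 57.5292 43.7260 23.2000 0.0000 0.0000 0.0000 0.0000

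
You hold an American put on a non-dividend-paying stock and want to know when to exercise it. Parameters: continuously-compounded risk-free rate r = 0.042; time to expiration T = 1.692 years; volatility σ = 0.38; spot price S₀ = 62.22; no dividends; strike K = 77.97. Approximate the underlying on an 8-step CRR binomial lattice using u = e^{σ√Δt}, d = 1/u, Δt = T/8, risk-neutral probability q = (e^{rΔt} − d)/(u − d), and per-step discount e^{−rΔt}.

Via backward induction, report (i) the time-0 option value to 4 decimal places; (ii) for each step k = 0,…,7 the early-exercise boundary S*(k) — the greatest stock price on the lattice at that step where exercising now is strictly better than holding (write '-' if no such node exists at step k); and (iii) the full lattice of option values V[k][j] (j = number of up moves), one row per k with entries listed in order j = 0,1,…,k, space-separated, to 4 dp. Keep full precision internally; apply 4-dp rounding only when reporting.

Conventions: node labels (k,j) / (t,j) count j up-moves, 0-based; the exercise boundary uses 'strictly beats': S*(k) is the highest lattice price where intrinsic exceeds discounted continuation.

price = 20.4487
boundary = - - 43.8669 36.8332 43.8669 52.2436 43.8669 52.2436
tree:
20.4487
26.8223 13.9728
34.1031 19.4888 8.2994
41.1368 26.2779 12.5483 3.8835
47.0426 34.1031 18.3488 6.5424 1.0959
52.0015 41.1368 25.7264 10.7543 2.1338 0.0000
56.1653 47.0426 34.1031 17.0761 4.1546 0.0000 0.0000
59.6615 52.0015 41.1368 25.7264 8.0892 0.0000 0.0000 0.0000
62.5971 56.1653 47.0426 34.1031 15.7500 0.0000 0.0000 0.0000 0.0000

params: Δt=0.21150 u=1.19096 d=0.83966 q=0.48182 e^(-rΔt)=0.99116
t_8 payoffs: 62.5971 56.1653 47.0426 34.1031 15.7500 0.0000 0.0000 0.0000 0.0000
t_7: node(7,0) S=18.3085 payoff=59.6615 vs cont=58.9720 → 59.6615 [stop]  node(7,1) S=25.9685 payoff=52.0015 vs cont=51.3120 → 52.0015 [stop]  node(7,2) S=36.8332 payoff=41.1368 vs cont=40.4472 → 41.1368 [stop]  node(7,3) S=52.2436 payoff=25.7264 vs cont=25.0368 → 25.7264 [stop]  node(7,4) S=74.1015 payoff=3.8685 vs cont=8.0892 → 8.0892 [wait]  node(7,5) S=105.1042 payoff=0.0000 vs cont=0.0000 → 0.0000 [wait]  node(7,6) S=149.0780 payoff=0.0000 vs cont=0.0000 → 0.0000 [wait]  node(7,7) S=211.4497 payoff=0.0000 vs cont=0.0000 → 0.0000 [wait]  ⇒ S*(7)=52.2436
t_6: node(6,0) S=21.8047 payoff=56.1653 vs cont=55.4758 → 56.1653 [stop]  node(6,1) S=30.9274 payoff=47.0426 vs cont=46.3531 → 47.0426 [stop]  node(6,2) S=43.8669 payoff=34.1031 vs cont=33.4136 → 34.1031 [stop]  node(6,3) S=62.2200 payoff=15.7500 vs cont=17.0761 → 17.0761 [wait]  node(6,4) S=88.2518 payoff=0.0000 vs cont=4.1546 → 4.1546 [wait]  node(6,5) S=125.1748 payoff=0.0000 vs cont=0.0000 → 0.0000 [wait]  node(6,6) S=177.5458 payoff=0.0000 vs cont=0.0000 → 0.0000 [wait]  ⇒ S*(6)=43.8669
t_5: node(5,0) S=25.9685 payoff=52.0015 vs cont=51.3120 → 52.0015 [stop]  node(5,1) S=36.8332 payoff=41.1368 vs cont=40.4472 → 41.1368 [stop]  node(5,2) S=52.2436 payoff=25.7264 vs cont=25.6701 → 25.7264 [stop]  node(5,3) S=74.1015 payoff=3.8685 vs cont=10.7543 → 10.7543 [wait]  node(5,4) S=105.1042 payoff=0.0000 vs cont=2.1338 → 2.1338 [wait]  node(5,5) S=149.0780 payoff=0.0000 vs cont=0.0000 → 0.0000 [wait]  ⇒ S*(5)=52.2436
t_4: node(4,0) S=30.9274 payoff=47.0426 vs cont=46.3531 → 47.0426 [stop]  node(4,1) S=43.8669 payoff=34.1031 vs cont=33.4136 → 34.1031 [stop]  node(4,2) S=62.2200 payoff=15.7500 vs cont=18.3488 → 18.3488 [wait]  node(4,3) S=88.2518 payoff=0.0000 vs cont=6.5424 → 6.5424 [wait]  node(4,4) S=125.1748 payoff=0.0000 vs cont=1.0959 → 1.0959 [wait]  ⇒ S*(4)=43.8669
t_3: node(3,0) S=36.8332 payoff=41.1368 vs cont=40.4472 → 41.1368 [stop]  node(3,1) S=52.2436 payoff=25.7264 vs cont=26.2779 → 26.2779 [wait]  node(3,2) S=74.1015 payoff=3.8685 vs cont=12.5483 → 12.5483 [wait]  node(3,3) S=105.1042 payoff=0.0000 vs cont=3.8835 → 3.8835 [wait]  ⇒ S*(3)=36.8332
t_2: node(2,0) S=43.8669 payoff=34.1031 vs cont=33.6770 → 34.1031 [stop]  node(2,1) S=62.2200 payoff=15.7500 vs cont=19.4888 → 19.4888 [wait]  node(2,2) S=88.2518 payoff=0.0000 vs cont=8.2994 → 8.2994 [wait]  ⇒ S*(2)=43.8669
t_1: node(1,0) S=52.2436 payoff=25.7264 vs cont=26.8223 → 26.8223 [wait]  node(1,1) S=74.1015 payoff=3.8685 vs cont=13.9728 → 13.9728 [wait]  ⇒ S*(1)=-
t_0: node(0,0) S=62.2200 payoff=15.7500 vs cont=20.4487 → 20.4487 [wait]  ⇒ S*(0)=-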